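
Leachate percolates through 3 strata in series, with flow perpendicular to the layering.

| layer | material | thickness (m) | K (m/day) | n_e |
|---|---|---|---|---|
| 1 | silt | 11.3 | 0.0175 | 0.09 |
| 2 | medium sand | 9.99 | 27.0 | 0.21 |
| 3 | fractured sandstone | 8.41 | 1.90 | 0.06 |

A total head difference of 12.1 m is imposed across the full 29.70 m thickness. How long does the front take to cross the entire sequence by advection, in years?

0.533

With flow normal to the layers, continuity requires the same specific discharge q through every layer.
Σ(b_i/K_i) = 11.3/0.0175 + 9.99/27.0 + 8.41/1.90 = 650.5 d.
q = Δh / Σ(b_i/K_i) = 12.1 / 650.5 = 0.01860 m/day.
In each layer the seepage velocity is v_i = q/n_i, so the layer transit time is t_i = b_i·n_i / q:
  layer 1 (silt): t_1 = 11.3 × 0.09 / 0.01860 = 54.68 d
  layer 2 (medium sand): t_2 = 9.99 × 0.21 / 0.01860 = 112.8 d
  layer 3 (fractured sandstone): t_3 = 8.41 × 0.06 / 0.01860 = 27.13 d
Total t = Σ t_i = 194.6 days = 0.5328 years.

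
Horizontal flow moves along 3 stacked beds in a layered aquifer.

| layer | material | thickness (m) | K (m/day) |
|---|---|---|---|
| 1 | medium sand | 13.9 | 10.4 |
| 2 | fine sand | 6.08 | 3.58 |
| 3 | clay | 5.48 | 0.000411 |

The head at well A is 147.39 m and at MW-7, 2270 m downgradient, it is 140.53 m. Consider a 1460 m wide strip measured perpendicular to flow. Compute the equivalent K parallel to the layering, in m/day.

6.53

Flow is parallel to layering, so each bed carries its own Darcy discharge and the transmissivities add.
Σ(K_i·b_i) = 10.4×13.9 + 3.58×6.08 + 0.000411×5.48 = 166.3 m²/day.
Total thickness b = 25.46 m, so K_eq = Σ(K_i·b_i)/b = 6.533 m/day.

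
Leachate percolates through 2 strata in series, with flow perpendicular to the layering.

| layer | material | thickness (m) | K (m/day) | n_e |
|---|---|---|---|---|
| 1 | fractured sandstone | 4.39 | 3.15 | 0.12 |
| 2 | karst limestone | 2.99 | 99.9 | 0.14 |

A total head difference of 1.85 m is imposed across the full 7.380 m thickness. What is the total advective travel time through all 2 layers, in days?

With flow normal to the layers, continuity requires the same specific discharge q through every layer.
Σ(b_i/K_i) = 4.39/3.15 + 2.99/99.9 = 1.424 d.
q = Δh / Σ(b_i/K_i) = 1.85 / 1.424 = 1.300 m/day.
In each layer the seepage velocity is v_i = q/n_i, so the layer transit time is t_i = b_i·n_i / q:
  layer 1 (fractured sandstone): t_1 = 4.39 × 0.12 / 1.300 = 0.4054 d
  layer 2 (karst limestone): t_2 = 2.99 × 0.14 / 1.300 = 0.3221 d
Total t = Σ t_i = 0.7275 days.

0.727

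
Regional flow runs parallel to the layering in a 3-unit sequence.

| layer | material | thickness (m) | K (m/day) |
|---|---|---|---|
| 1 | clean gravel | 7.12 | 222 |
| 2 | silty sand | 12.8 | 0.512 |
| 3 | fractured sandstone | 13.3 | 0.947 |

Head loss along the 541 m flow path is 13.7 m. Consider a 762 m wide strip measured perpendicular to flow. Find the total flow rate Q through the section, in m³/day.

30900

Flow is parallel to layering, so each bed carries its own Darcy discharge and the transmissivities add.
Σ(K_i·b_i) = 222×7.12 + 0.512×12.8 + 0.947×13.3 = 1600 m²/day.
Hydraulic gradient i = Δh / L = 13.7 / 541 = 0.02532.
Q = Σ(K_i·b_i) · W · i = 1600 × 762 × 0.02532 = 30870 m³/day.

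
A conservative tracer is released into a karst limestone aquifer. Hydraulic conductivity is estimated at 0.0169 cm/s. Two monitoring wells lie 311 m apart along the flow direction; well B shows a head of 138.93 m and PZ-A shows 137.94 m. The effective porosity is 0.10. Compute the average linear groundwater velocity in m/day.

Convert K: 0.0169 cm/s × 864 = 14.60 m/day.
Hydraulic gradient i = (138.93 − 137.94) / 311 = 0.99 / 311 = 0.003183.
Darcy flux q = K · i = 14.60 × 0.003183 = 0.04648 m/day.
Seepage velocity v = q / n_e = 0.04648 / 0.10 = 0.4648 m/day.

0.465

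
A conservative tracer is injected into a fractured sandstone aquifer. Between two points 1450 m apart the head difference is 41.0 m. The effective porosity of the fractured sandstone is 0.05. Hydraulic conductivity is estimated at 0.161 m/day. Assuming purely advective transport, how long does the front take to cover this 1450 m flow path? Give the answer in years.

Hydraulic gradient i = Δh / L = 41.0 / 1450 = 0.02828.
Darcy flux q = K · i = 0.1610 × 0.02828 = 0.004552 m/day.
Seepage velocity v = q / n_e = 0.004552 / 0.05 = 0.09105 m/day.
Travel time t = L / v = 1450 / 0.09105 = 15926 days = 43.60 years.

43.6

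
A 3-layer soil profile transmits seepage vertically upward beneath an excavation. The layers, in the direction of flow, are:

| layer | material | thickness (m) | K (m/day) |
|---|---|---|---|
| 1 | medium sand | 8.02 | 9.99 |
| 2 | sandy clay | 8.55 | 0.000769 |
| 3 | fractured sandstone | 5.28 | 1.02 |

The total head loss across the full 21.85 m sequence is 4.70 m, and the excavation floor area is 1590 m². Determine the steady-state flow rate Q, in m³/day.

Flow is perpendicular to layering, so the layers act in series and the equivalent K is the thickness-weighted harmonic mean.
Total thickness L = 8.02 + 8.55 + 5.28 = 21.85 m.
Σ(b_i/K_i) = 8.02/9.99 + 8.55/0.000769 + 5.28/1.02 = 11124 d.
K_eq = L / Σ(b_i/K_i) = 21.85 / 11124 = 0.001964 m/day.
Q = K_eq · A · (Δh/L) = 0.001964 × 1590 × (4.70/21.85) = 0.6718 m³/day.

0.672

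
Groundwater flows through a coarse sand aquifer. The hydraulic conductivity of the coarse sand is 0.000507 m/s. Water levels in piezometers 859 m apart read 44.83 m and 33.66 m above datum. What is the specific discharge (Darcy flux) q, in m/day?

0.570

Convert K: 0.000507 m/s × 86400 = 43.80 m/day.
Hydraulic gradient i = (44.83 − 33.66) / 859 = 11.17 / 859 = 0.01300.
Specific discharge q = K · i = 43.80 × 0.01300 = 0.5696 m/day.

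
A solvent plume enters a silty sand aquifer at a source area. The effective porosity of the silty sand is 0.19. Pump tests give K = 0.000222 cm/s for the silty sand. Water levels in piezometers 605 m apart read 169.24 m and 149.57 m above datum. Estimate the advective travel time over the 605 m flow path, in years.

50.5

Convert K: 0.000222 cm/s × 864 = 0.1918 m/day.
Hydraulic gradient i = (169.24 − 149.57) / 605 = 19.67 / 605 = 0.03251.
Darcy flux q = K · i = 0.1918 × 0.03251 = 0.006236 m/day.
Seepage velocity v = q / n_e = 0.006236 / 0.19 = 0.03282 m/day.
Travel time t = L / v = 605 / 0.03282 = 18433 days = 50.47 years.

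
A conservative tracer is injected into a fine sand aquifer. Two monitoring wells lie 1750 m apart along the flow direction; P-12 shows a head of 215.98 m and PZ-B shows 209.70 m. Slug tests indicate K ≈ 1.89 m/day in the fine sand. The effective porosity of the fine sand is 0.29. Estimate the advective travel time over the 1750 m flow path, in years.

Hydraulic gradient i = (215.98 − 209.70) / 1750 = 6.28 / 1750 = 0.003589.
Darcy flux q = K · i = 1.890 × 0.003589 = 0.006782 m/day.
Seepage velocity v = q / n_e = 0.006782 / 0.29 = 0.02339 m/day.
Travel time t = L / v = 1750 / 0.02339 = 74826 days = 204.9 years.

205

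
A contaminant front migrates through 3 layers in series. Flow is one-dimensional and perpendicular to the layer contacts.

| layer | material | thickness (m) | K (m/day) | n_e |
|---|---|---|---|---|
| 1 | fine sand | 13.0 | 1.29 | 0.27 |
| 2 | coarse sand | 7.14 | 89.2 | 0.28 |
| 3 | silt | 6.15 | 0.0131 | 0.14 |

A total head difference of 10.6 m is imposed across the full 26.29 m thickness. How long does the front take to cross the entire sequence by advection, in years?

With flow normal to the layers, continuity requires the same specific discharge q through every layer.
Σ(b_i/K_i) = 13.0/1.29 + 7.14/89.2 + 6.15/0.0131 = 479.6 d.
q = Δh / Σ(b_i/K_i) = 10.6 / 479.6 = 0.02210 m/day.
In each layer the seepage velocity is v_i = q/n_i, so the layer transit time is t_i = b_i·n_i / q:
  layer 1 (fine sand): t_1 = 13.0 × 0.27 / 0.02210 = 158.8 d
  layer 2 (coarse sand): t_2 = 7.14 × 0.28 / 0.02210 = 90.46 d
  layer 3 (silt): t_3 = 6.15 × 0.14 / 0.02210 = 38.96 d
Total t = Σ t_i = 288.2 days = 0.7891 years.

0.789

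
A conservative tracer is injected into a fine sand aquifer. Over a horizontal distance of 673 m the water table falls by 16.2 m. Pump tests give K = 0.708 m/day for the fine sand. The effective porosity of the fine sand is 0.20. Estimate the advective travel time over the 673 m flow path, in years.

21.6

Hydraulic gradient i = Δh / L = 16.2 / 673 = 0.02407.
Darcy flux q = K · i = 0.7080 × 0.02407 = 0.01704 m/day.
Seepage velocity v = q / n_e = 0.01704 / 0.20 = 0.08521 m/day.
Travel time t = L / v = 673 / 0.08521 = 7898 days = 21.62 years.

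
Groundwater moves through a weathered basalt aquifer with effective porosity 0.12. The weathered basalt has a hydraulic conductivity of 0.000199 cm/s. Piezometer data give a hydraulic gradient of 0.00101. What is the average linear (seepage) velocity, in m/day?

0.00145

Convert K: 0.000199 cm/s × 864 = 0.1719 m/day.
Hydraulic gradient i = 0.00101.
Darcy flux q = K · i = 0.1719 × 0.001010 = 0.0001737 m/day.
Seepage velocity v = q / n_e = 0.0001737 / 0.12 = 0.001447 m/day.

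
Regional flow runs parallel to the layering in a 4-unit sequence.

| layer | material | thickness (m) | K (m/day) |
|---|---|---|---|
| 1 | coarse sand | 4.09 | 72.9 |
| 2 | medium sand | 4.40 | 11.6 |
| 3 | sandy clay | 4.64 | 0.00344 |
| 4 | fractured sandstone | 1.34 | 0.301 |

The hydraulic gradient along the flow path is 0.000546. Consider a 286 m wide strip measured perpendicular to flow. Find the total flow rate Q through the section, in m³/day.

54.6

Flow is parallel to layering, so each bed carries its own Darcy discharge and the transmissivities add.
Σ(K_i·b_i) = 72.9×4.09 + 11.6×4.40 + 0.00344×4.64 + 0.301×1.34 = 349.6 m²/day.
Hydraulic gradient i = 0.000546.
Q = Σ(K_i·b_i) · W · i = 349.6 × 286 × 0.0005460 = 54.60 m³/day.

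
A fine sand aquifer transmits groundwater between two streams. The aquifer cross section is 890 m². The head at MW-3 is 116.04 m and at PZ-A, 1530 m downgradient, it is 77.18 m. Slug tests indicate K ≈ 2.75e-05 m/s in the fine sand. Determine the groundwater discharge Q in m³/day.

53.7

Convert K: 2.75e-05 m/s × 86400 = 2.376 m/day.
Hydraulic gradient i = (116.04 − 77.18) / 1530 = 38.86 / 1530 = 0.02540.
Darcy's law: Q = K · A · i = 2.376 × 890.0 × 0.02540 = 53.71 m³/day.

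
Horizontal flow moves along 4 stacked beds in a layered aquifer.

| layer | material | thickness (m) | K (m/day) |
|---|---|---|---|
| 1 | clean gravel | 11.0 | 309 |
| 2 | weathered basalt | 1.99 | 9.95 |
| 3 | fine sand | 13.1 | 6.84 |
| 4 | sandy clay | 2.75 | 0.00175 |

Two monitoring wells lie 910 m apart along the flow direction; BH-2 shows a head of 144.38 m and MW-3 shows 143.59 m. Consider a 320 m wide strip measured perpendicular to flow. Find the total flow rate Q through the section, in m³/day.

975

Flow is parallel to layering, so each bed carries its own Darcy discharge and the transmissivities add.
Σ(K_i·b_i) = 309×11.0 + 9.95×1.99 + 6.84×13.1 + 0.00175×2.75 = 3508 m²/day.
Hydraulic gradient i = (144.38 − 143.59) / 910 = 0.79 / 910 = 0.0008681.
Q = Σ(K_i·b_i) · W · i = 3508 × 320 × 0.0008681 = 974.6 m³/day.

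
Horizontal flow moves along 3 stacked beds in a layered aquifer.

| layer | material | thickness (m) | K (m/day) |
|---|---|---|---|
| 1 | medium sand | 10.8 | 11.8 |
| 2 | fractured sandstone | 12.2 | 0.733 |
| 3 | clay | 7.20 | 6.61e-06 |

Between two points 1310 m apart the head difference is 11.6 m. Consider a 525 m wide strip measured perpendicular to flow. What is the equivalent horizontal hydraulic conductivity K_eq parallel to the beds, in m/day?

Flow is parallel to layering, so each bed carries its own Darcy discharge and the transmissivities add.
Σ(K_i·b_i) = 11.8×10.8 + 0.733×12.2 + 6.61e-06×7.20 = 136.4 m²/day.
Total thickness b = 30.20 m, so K_eq = Σ(K_i·b_i)/b = 4.516 m/day.

4.52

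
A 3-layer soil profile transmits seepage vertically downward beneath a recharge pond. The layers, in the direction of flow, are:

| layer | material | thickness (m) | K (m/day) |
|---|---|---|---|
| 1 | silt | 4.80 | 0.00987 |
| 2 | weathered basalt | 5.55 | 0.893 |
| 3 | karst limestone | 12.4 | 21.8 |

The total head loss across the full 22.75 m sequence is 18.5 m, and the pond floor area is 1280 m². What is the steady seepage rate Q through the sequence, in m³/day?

Flow is perpendicular to layering, so the layers act in series and the equivalent K is the thickness-weighted harmonic mean.
Total thickness L = 4.80 + 5.55 + 12.4 = 22.75 m.
Σ(b_i/K_i) = 4.80/0.00987 + 5.55/0.893 + 12.4/21.8 = 493.1 d.
K_eq = L / Σ(b_i/K_i) = 22.75 / 493.1 = 0.04614 m/day.
Q = K_eq · A · (Δh/L) = 0.04614 × 1280 × (18.5/22.75) = 48.02 m³/day.

48.0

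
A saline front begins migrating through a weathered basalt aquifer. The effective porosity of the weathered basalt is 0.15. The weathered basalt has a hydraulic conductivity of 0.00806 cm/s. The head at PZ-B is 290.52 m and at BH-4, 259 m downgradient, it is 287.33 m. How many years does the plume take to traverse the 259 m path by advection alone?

Convert K: 0.00806 cm/s × 864 = 6.964 m/day.
Hydraulic gradient i = (290.52 − 287.33) / 259 = 3.19 / 259 = 0.01232.
Darcy flux q = K · i = 6.964 × 0.01232 = 0.08577 m/day.
Seepage velocity v = q / n_e = 0.08577 / 0.15 = 0.5718 m/day.
Travel time t = L / v = 259 / 0.5718 = 453.0 days = 1.240 years.

1.24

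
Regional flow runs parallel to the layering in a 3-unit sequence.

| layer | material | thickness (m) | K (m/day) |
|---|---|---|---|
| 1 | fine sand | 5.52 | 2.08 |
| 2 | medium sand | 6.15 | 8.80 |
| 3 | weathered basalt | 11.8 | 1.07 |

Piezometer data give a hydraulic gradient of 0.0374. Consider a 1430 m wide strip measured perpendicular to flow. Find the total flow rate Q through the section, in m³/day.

4180

Flow is parallel to layering, so each bed carries its own Darcy discharge and the transmissivities add.
Σ(K_i·b_i) = 2.08×5.52 + 8.80×6.15 + 1.07×11.8 = 78.23 m²/day.
Hydraulic gradient i = 0.0374.
Q = Σ(K_i·b_i) · W · i = 78.23 × 1430 × 0.03740 = 4184 m³/day.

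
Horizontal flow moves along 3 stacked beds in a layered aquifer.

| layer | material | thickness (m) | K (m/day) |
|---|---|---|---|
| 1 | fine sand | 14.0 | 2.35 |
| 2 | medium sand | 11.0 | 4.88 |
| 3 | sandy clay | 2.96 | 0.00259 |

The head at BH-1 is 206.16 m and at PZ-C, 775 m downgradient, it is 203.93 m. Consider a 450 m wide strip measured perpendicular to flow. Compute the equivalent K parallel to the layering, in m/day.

Flow is parallel to layering, so each bed carries its own Darcy discharge and the transmissivities add.
Σ(K_i·b_i) = 2.35×14.0 + 4.88×11.0 + 0.00259×2.96 = 86.59 m²/day.
Total thickness b = 27.96 m, so K_eq = Σ(K_i·b_i)/b = 3.097 m/day.

3.10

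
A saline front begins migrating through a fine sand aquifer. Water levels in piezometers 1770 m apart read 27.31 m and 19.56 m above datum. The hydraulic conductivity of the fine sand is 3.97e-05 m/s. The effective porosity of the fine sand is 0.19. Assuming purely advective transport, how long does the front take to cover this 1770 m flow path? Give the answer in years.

61.3

Convert K: 3.97e-05 m/s × 86400 = 3.430 m/day.
Hydraulic gradient i = (27.31 − 19.56) / 1770 = 7.75 / 1770 = 0.004379.
Darcy flux q = K · i = 3.430 × 0.004379 = 0.01502 m/day.
Seepage velocity v = q / n_e = 0.01502 / 0.19 = 0.07905 m/day.
Travel time t = L / v = 1770 / 0.07905 = 22392 days = 61.31 years.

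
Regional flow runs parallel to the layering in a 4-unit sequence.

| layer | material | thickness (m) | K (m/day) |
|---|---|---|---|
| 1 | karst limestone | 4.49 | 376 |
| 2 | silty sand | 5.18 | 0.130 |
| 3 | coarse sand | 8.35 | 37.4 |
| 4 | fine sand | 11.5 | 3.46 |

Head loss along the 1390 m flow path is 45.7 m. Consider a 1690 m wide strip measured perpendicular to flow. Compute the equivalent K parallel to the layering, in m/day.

69.1

Flow is parallel to layering, so each bed carries its own Darcy discharge and the transmissivities add.
Σ(K_i·b_i) = 376×4.49 + 0.130×5.18 + 37.4×8.35 + 3.46×11.5 = 2041 m²/day.
Total thickness b = 29.52 m, so K_eq = Σ(K_i·b_i)/b = 69.14 m/day.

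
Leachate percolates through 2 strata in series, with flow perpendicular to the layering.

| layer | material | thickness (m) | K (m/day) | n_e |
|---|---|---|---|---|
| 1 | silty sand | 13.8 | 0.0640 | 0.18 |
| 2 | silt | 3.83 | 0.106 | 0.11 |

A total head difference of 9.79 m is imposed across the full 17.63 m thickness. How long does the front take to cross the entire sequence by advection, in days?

74.7

With flow normal to the layers, continuity requires the same specific discharge q through every layer.
Σ(b_i/K_i) = 13.8/0.0640 + 3.83/0.106 = 251.8 d.
q = Δh / Σ(b_i/K_i) = 9.79 / 251.8 = 0.03889 m/day.
In each layer the seepage velocity is v_i = q/n_i, so the layer transit time is t_i = b_i·n_i / q:
  layer 1 (silty sand): t_1 = 13.8 × 0.18 / 0.03889 = 63.88 d
  layer 2 (silt): t_2 = 3.83 × 0.11 / 0.03889 = 10.83 d
Total t = Σ t_i = 74.71 days.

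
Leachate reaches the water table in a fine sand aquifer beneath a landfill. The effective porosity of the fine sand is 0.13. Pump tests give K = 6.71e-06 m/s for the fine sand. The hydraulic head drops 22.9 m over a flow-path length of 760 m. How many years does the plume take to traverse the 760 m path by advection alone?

15.5

Convert K: 6.71e-06 m/s × 86400 = 0.5797 m/day.
Hydraulic gradient i = Δh / L = 22.9 / 760 = 0.03013.
Darcy flux q = K · i = 0.5797 × 0.03013 = 0.01747 m/day.
Seepage velocity v = q / n_e = 0.01747 / 0.13 = 0.1344 m/day.
Travel time t = L / v = 760 / 0.1344 = 5656 days = 15.48 years.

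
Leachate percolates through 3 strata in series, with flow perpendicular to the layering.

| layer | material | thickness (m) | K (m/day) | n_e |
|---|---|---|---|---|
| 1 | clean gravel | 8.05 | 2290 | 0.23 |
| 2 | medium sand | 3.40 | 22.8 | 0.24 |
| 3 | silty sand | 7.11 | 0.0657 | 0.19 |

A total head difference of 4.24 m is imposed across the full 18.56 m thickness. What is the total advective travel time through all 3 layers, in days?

103

With flow normal to the layers, continuity requires the same specific discharge q through every layer.
Σ(b_i/K_i) = 8.05/2290 + 3.40/22.8 + 7.11/0.0657 = 108.4 d.
q = Δh / Σ(b_i/K_i) = 4.24 / 108.4 = 0.03912 m/day.
In each layer the seepage velocity is v_i = q/n_i, so the layer transit time is t_i = b_i·n_i / q:
  layer 1 (clean gravel): t_1 = 8.05 × 0.23 / 0.03912 = 47.32 d
  layer 2 (medium sand): t_2 = 3.40 × 0.24 / 0.03912 = 20.86 d
  layer 3 (silty sand): t_3 = 7.11 × 0.19 / 0.03912 = 34.53 d
Total t = Σ t_i = 102.7 days.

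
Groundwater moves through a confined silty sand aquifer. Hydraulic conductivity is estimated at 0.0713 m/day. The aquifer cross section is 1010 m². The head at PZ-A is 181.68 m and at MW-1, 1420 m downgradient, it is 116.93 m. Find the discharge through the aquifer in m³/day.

Hydraulic gradient i = (181.68 − 116.93) / 1420 = 64.75 / 1420 = 0.04560.
Darcy's law: Q = K · A · i = 0.07130 × 1010 × 0.04560 = 3.284 m³/day.

3.28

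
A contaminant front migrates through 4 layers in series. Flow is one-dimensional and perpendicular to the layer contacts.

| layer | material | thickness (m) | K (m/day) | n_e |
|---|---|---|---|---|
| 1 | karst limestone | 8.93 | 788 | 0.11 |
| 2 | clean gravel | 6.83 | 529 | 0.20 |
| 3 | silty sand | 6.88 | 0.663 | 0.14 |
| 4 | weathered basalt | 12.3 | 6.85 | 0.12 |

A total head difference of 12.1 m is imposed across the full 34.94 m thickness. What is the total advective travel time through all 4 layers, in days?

With flow normal to the layers, continuity requires the same specific discharge q through every layer.
Σ(b_i/K_i) = 8.93/788 + 6.83/529 + 6.88/0.663 + 12.3/6.85 = 12.20 d.
q = Δh / Σ(b_i/K_i) = 12.1 / 12.20 = 0.9921 m/day.
In each layer the seepage velocity is v_i = q/n_i, so the layer transit time is t_i = b_i·n_i / q:
  layer 1 (karst limestone): t_1 = 8.93 × 0.11 / 0.9921 = 0.9902 d
  layer 2 (clean gravel): t_2 = 6.83 × 0.20 / 0.9921 = 1.377 d
  layer 3 (silty sand): t_3 = 6.88 × 0.14 / 0.9921 = 0.9709 d
  layer 4 (weathered basalt): t_4 = 12.3 × 0.12 / 0.9921 = 1.488 d
Total t = Σ t_i = 4.826 days.

4.83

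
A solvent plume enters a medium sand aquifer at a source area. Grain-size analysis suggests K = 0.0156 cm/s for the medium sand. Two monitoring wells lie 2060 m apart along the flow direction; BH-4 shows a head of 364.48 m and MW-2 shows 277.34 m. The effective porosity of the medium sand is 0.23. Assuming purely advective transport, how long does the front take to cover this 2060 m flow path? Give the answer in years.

2.28

Convert K: 0.0156 cm/s × 864 = 13.48 m/day.
Hydraulic gradient i = (364.48 − 277.34) / 2060 = 87.14 / 2060 = 0.04230.
Darcy flux q = K · i = 13.48 × 0.04230 = 0.5701 m/day.
Seepage velocity v = q / n_e = 0.5701 / 0.23 = 2.479 m/day.
Travel time t = L / v = 2060 / 2.479 = 831.0 days = 2.275 years.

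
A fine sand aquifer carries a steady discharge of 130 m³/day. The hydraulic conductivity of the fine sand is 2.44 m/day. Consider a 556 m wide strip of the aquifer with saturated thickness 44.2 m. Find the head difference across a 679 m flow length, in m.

Cross-sectional area A = 556 × 44.2 = 24575 m².
From Q = K·A·i, i = Q / (K·A) = 130 / (2.440 × 24575) = 0.002168.
Head loss Δh = i · L = 0.002168 × 679 = 1.472 m.

1.47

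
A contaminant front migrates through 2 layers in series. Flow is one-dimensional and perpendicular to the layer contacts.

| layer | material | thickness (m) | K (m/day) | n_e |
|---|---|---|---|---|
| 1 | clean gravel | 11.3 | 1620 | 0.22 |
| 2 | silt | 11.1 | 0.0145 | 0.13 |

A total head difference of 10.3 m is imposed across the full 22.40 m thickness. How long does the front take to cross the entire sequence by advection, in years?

0.799

With flow normal to the layers, continuity requires the same specific discharge q through every layer.
Σ(b_i/K_i) = 11.3/1620 + 11.1/0.0145 = 765.5 d.
q = Δh / Σ(b_i/K_i) = 10.3 / 765.5 = 0.01345 m/day.
In each layer the seepage velocity is v_i = q/n_i, so the layer transit time is t_i = b_i·n_i / q:
  layer 1 (clean gravel): t_1 = 11.3 × 0.22 / 0.01345 = 184.8 d
  layer 2 (silt): t_2 = 11.1 × 0.13 / 0.01345 = 107.2 d
Total t = Σ t_i = 292.0 days = 0.7995 years.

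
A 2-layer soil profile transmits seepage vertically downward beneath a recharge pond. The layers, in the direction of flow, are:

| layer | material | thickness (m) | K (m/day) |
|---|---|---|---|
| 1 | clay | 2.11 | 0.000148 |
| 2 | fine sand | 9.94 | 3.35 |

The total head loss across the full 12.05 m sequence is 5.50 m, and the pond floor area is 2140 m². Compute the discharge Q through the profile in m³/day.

Flow is perpendicular to layering, so the layers act in series and the equivalent K is the thickness-weighted harmonic mean.
Total thickness L = 2.11 + 9.94 = 12.05 m.
Σ(b_i/K_i) = 2.11/0.000148 + 9.94/3.35 = 14260 d.
K_eq = L / Σ(b_i/K_i) = 12.05 / 14260 = 0.0008450 m/day.
Q = K_eq · A · (Δh/L) = 0.0008450 × 2140 × (5.50/12.05) = 0.8254 m³/day.

0.825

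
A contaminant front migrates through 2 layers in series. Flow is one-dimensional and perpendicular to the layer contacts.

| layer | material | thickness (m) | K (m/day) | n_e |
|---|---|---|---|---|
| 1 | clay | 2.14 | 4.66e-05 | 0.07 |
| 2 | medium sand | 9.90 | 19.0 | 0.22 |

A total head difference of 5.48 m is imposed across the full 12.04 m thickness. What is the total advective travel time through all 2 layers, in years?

With flow normal to the layers, continuity requires the same specific discharge q through every layer.
Σ(b_i/K_i) = 2.14/4.66e-05 + 9.90/19.0 = 45923 d.
q = Δh / Σ(b_i/K_i) = 5.48 / 45923 = 0.0001193 m/day.
In each layer the seepage velocity is v_i = q/n_i, so the layer transit time is t_i = b_i·n_i / q:
  layer 1 (clay): t_1 = 2.14 × 0.07 / 0.0001193 = 1255 d
  layer 2 (medium sand): t_2 = 9.90 × 0.22 / 0.0001193 = 18252 d
Total t = Σ t_i = 19507 days = 53.41 years.

53.4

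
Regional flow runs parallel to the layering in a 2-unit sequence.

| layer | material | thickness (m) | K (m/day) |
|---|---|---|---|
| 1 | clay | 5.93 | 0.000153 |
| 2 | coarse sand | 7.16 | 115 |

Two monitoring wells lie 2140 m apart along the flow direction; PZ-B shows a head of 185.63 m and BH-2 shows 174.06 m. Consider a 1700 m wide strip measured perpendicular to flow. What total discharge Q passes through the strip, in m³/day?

Flow is parallel to layering, so each bed carries its own Darcy discharge and the transmissivities add.
Σ(K_i·b_i) = 0.000153×5.93 + 115×7.16 = 823.4 m²/day.
Hydraulic gradient i = (185.63 − 174.06) / 2140 = 11.57 / 2140 = 0.005407.
Q = Σ(K_i·b_i) · W · i = 823.4 × 1700 × 0.005407 = 7568 m³/day.

7570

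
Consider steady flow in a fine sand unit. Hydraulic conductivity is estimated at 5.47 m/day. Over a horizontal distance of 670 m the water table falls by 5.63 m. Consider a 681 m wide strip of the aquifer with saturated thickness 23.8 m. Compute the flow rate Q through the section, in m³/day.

Cross-sectional area A = 681 × 23.8 = 16208 m².
Hydraulic gradient i = Δh / L = 5.63 / 670 = 0.008403.
Darcy's law: Q = K · A · i = 5.470 × 16208 × 0.008403 = 745.0 m³/day.

745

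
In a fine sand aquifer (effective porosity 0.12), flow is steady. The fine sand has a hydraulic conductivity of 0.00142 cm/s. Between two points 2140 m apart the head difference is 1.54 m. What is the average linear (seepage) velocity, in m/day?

Convert K: 0.00142 cm/s × 864 = 1.227 m/day.
Hydraulic gradient i = Δh / L = 1.54 / 2140 = 0.0007196.
Darcy flux q = K · i = 1.227 × 0.0007196 = 0.0008829 m/day.
Seepage velocity v = q / n_e = 0.0008829 / 0.12 = 0.007357 m/day.

0.00736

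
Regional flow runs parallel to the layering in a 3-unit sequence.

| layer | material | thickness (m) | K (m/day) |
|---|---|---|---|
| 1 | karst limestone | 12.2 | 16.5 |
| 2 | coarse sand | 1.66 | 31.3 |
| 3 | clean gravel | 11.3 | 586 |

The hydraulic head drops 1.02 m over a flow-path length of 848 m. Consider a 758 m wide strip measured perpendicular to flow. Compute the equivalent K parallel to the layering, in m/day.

273

Flow is parallel to layering, so each bed carries its own Darcy discharge and the transmissivities add.
Σ(K_i·b_i) = 16.5×12.2 + 31.3×1.66 + 586×11.3 = 6875 m²/day.
Total thickness b = 25.16 m, so K_eq = Σ(K_i·b_i)/b = 273.3 m/day.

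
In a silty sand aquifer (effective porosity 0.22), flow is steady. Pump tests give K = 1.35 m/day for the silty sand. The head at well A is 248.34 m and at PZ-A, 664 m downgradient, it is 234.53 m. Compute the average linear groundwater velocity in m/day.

0.128

Hydraulic gradient i = (248.34 − 234.53) / 664 = 13.81 / 664 = 0.02080.
Darcy flux q = K · i = 1.350 × 0.02080 = 0.02808 m/day.
Seepage velocity v = q / n_e = 0.02808 / 0.22 = 0.1276 m/day.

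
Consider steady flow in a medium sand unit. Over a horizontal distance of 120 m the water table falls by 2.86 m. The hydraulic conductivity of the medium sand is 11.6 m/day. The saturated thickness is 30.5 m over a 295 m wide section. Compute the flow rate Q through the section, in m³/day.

Cross-sectional area A = 295 × 30.5 = 8998 m².
Hydraulic gradient i = Δh / L = 2.86 / 120 = 0.02383.
Darcy's law: Q = K · A · i = 11.60 × 8998 × 0.02383 = 2488 m³/day.

2490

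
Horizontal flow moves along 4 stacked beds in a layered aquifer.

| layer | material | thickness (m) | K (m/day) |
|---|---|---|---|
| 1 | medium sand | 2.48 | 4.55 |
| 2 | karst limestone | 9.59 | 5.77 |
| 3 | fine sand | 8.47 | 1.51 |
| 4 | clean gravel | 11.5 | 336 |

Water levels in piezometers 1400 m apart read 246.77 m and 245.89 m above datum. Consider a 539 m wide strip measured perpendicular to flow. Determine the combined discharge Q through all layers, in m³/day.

1340

Flow is parallel to layering, so each bed carries its own Darcy discharge and the transmissivities add.
Σ(K_i·b_i) = 4.55×2.48 + 5.77×9.59 + 1.51×8.47 + 336×11.5 = 3943 m²/day.
Hydraulic gradient i = (246.77 − 245.89) / 1400 = 0.88 / 1400 = 0.0006286.
Q = Σ(K_i·b_i) · W · i = 3943 × 539 × 0.0006286 = 1336 m³/day.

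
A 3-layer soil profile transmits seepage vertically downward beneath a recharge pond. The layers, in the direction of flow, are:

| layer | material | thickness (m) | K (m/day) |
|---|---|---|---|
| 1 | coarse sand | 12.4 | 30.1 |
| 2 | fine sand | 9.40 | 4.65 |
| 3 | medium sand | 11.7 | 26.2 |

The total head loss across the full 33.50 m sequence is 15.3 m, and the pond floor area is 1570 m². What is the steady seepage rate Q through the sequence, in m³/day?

8340

Flow is perpendicular to layering, so the layers act in series and the equivalent K is the thickness-weighted harmonic mean.
Total thickness L = 12.4 + 9.40 + 11.7 = 33.50 m.
Σ(b_i/K_i) = 12.4/30.1 + 9.40/4.65 + 11.7/26.2 = 2.880 d.
K_eq = L / Σ(b_i/K_i) = 33.50 / 2.880 = 11.63 m/day.
Q = K_eq · A · (Δh/L) = 11.63 × 1570 × (15.3/33.50) = 8341 m³/day.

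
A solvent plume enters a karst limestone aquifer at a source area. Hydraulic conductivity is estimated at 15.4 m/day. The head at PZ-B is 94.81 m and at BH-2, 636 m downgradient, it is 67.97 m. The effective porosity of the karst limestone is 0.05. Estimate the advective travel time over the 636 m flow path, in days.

48.9

Hydraulic gradient i = (94.81 − 67.97) / 636 = 26.84 / 636 = 0.04220.
Darcy flux q = K · i = 15.40 × 0.04220 = 0.6499 m/day.
Seepage velocity v = q / n_e = 0.6499 / 0.05 = 13.00 m/day.
Travel time t = L / v = 636 / 13.00 = 48.93 days.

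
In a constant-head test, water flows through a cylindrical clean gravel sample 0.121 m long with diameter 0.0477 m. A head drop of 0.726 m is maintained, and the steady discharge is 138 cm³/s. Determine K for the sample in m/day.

1110

Cross-sectional area A = π·(d/2)² = π × (0.0477/2)² = 0.001787 m².
Convert discharge: 138 cm³/s = 0.0001380 m³/s.
Darcy's law rearranged: K = Q·L / (A·Δh) = 0.0001380 × 0.121 / (0.001787 × 0.726) = 0.01287 m/s = 1112 m/day.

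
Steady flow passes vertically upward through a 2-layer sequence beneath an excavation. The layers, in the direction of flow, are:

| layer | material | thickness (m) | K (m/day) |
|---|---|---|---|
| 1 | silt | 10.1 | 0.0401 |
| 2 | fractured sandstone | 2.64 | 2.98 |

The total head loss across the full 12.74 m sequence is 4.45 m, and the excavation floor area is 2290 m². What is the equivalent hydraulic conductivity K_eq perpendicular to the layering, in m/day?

Flow is perpendicular to layering, so the layers act in series and the equivalent K is the thickness-weighted harmonic mean.
Total thickness L = 10.1 + 2.64 = 12.74 m.
Σ(b_i/K_i) = 10.1/0.0401 + 2.64/2.98 = 252.8 d.
K_eq = L / Σ(b_i/K_i) = 12.74 / 252.8 = 0.05040 m/day.

0.0504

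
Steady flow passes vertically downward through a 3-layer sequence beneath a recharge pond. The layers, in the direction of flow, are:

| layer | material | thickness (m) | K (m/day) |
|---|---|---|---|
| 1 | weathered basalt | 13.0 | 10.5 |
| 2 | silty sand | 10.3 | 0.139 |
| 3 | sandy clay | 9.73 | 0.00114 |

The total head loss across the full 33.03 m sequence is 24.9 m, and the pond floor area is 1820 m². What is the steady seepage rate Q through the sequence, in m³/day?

5.26

Flow is perpendicular to layering, so the layers act in series and the equivalent K is the thickness-weighted harmonic mean.
Total thickness L = 13.0 + 10.3 + 9.73 = 33.03 m.
Σ(b_i/K_i) = 13.0/10.5 + 10.3/0.139 + 9.73/0.00114 = 8610 d.
K_eq = L / Σ(b_i/K_i) = 33.03 / 8610 = 0.003836 m/day.
Q = K_eq · A · (Δh/L) = 0.003836 × 1820 × (24.9/33.03) = 5.263 m³/day.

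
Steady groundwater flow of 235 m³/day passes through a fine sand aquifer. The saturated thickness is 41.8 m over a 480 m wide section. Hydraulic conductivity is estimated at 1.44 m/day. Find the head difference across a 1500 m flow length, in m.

Cross-sectional area A = 480 × 41.8 = 20064 m².
From Q = K·A·i, i = Q / (K·A) = 235 / (1.440 × 20064) = 0.008134.
Head loss Δh = i · L = 0.008134 × 1500 = 12.20 m.

12.2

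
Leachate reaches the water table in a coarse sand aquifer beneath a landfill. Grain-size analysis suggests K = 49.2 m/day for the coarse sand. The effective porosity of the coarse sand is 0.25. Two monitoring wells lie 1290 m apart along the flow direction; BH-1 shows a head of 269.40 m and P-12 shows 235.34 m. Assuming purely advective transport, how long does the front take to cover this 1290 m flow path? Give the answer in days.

Hydraulic gradient i = (269.40 − 235.34) / 1290 = 34.06 / 1290 = 0.02640.
Darcy flux q = K · i = 49.20 × 0.02640 = 1.299 m/day.
Seepage velocity v = q / n_e = 1.299 / 0.25 = 5.196 m/day.
Travel time t = L / v = 1290 / 5.196 = 248.3 days.

248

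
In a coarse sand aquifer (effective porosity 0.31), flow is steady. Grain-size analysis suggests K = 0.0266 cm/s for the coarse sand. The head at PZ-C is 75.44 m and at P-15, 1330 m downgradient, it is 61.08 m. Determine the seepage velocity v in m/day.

0.800

Convert K: 0.0266 cm/s × 864 = 22.98 m/day.
Hydraulic gradient i = (75.44 − 61.08) / 1330 = 14.36 / 1330 = 0.01080.
Darcy flux q = K · i = 22.98 × 0.01080 = 0.2481 m/day.
Seepage velocity v = q / n_e = 0.2481 / 0.31 = 0.8005 m/day.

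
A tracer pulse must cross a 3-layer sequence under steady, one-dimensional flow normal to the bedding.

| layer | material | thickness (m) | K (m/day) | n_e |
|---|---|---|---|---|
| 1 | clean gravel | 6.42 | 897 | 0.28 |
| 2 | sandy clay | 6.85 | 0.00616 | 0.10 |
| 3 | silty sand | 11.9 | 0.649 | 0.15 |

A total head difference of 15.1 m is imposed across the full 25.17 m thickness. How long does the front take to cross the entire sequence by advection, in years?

0.875

With flow normal to the layers, continuity requires the same specific discharge q through every layer.
Σ(b_i/K_i) = 6.42/897 + 6.85/0.00616 + 11.9/0.649 = 1130 d.
q = Δh / Σ(b_i/K_i) = 15.1 / 1130 = 0.01336 m/day.
In each layer the seepage velocity is v_i = q/n_i, so the layer transit time is t_i = b_i·n_i / q:
  layer 1 (clean gravel): t_1 = 6.42 × 0.28 / 0.01336 = 134.6 d
  layer 2 (sandy clay): t_2 = 6.85 × 0.10 / 0.01336 = 51.28 d
  layer 3 (silty sand): t_3 = 11.9 × 0.15 / 0.01336 = 133.6 d
Total t = Σ t_i = 319.5 days = 0.8746 years.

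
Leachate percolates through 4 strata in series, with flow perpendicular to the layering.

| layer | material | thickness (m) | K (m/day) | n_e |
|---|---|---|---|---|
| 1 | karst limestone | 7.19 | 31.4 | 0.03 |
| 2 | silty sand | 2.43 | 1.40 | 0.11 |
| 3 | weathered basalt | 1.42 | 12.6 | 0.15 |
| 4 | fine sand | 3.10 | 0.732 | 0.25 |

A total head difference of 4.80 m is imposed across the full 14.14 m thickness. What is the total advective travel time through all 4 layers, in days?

With flow normal to the layers, continuity requires the same specific discharge q through every layer.
Σ(b_i/K_i) = 7.19/31.4 + 2.43/1.40 + 1.42/12.6 + 3.10/0.732 = 6.312 d.
q = Δh / Σ(b_i/K_i) = 4.80 / 6.312 = 0.7604 m/day.
In each layer the seepage velocity is v_i = q/n_i, so the layer transit time is t_i = b_i·n_i / q:
  layer 1 (karst limestone): t_1 = 7.19 × 0.03 / 0.7604 = 0.2837 d
  layer 2 (silty sand): t_2 = 2.43 × 0.11 / 0.7604 = 0.3515 d
  layer 3 (weathered basalt): t_3 = 1.42 × 0.15 / 0.7604 = 0.2801 d
  layer 4 (fine sand): t_4 = 3.10 × 0.25 / 0.7604 = 1.019 d
Total t = Σ t_i = 1.934 days.

1.93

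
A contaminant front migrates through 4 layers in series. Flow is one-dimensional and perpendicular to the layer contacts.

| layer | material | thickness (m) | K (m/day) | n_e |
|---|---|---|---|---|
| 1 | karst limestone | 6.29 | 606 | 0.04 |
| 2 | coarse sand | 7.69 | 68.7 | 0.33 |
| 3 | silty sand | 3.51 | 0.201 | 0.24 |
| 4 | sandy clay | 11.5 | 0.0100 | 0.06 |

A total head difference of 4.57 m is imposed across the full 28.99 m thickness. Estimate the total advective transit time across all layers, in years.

3.02

With flow normal to the layers, continuity requires the same specific discharge q through every layer.
Σ(b_i/K_i) = 6.29/606 + 7.69/68.7 + 3.51/0.201 + 11.5/0.0100 = 1168 d.
q = Δh / Σ(b_i/K_i) = 4.57 / 1168 = 0.003914 m/day.
In each layer the seepage velocity is v_i = q/n_i, so the layer transit time is t_i = b_i·n_i / q:
  layer 1 (karst limestone): t_1 = 6.29 × 0.04 / 0.003914 = 64.28 d
  layer 2 (coarse sand): t_2 = 7.69 × 0.33 / 0.003914 = 648.4 d
  layer 3 (silty sand): t_3 = 3.51 × 0.24 / 0.003914 = 215.2 d
  layer 4 (sandy clay): t_4 = 11.5 × 0.06 / 0.003914 = 176.3 d
Total t = Σ t_i = 1104 days = 3.023 years.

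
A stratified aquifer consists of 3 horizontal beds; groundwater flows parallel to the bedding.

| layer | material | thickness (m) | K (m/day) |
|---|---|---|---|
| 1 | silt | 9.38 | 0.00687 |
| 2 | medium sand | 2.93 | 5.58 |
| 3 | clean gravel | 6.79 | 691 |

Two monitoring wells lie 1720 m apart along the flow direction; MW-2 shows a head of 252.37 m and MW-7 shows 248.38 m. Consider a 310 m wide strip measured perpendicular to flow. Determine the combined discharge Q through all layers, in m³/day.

Flow is parallel to layering, so each bed carries its own Darcy discharge and the transmissivities add.
Σ(K_i·b_i) = 0.00687×9.38 + 5.58×2.93 + 691×6.79 = 4708 m²/day.
Hydraulic gradient i = (252.37 − 248.38) / 1720 = 3.99 / 1720 = 0.002320.
Q = Σ(K_i·b_i) · W · i = 4708 × 310 × 0.002320 = 3386 m³/day.

3390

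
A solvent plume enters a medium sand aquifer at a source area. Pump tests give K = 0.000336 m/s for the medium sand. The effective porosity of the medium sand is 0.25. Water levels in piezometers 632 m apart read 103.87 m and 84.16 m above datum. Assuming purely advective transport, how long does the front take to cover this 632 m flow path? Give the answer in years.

Convert K: 0.000336 m/s × 86400 = 29.03 m/day.
Hydraulic gradient i = (103.87 − 84.16) / 632 = 19.71 / 632 = 0.03119.
Darcy flux q = K · i = 29.03 × 0.03119 = 0.9054 m/day.
Seepage velocity v = q / n_e = 0.9054 / 0.25 = 3.621 m/day.
Travel time t = L / v = 632 / 3.621 = 174.5 days = 0.4778 years.

0.478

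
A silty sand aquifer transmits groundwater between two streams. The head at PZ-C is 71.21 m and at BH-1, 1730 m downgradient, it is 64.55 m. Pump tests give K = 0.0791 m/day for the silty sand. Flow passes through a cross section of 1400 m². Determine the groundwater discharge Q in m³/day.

Hydraulic gradient i = (71.21 − 64.55) / 1730 = 6.66 / 1730 = 0.003850.
Darcy's law: Q = K · A · i = 0.07910 × 1400 × 0.003850 = 0.4263 m³/day.

0.426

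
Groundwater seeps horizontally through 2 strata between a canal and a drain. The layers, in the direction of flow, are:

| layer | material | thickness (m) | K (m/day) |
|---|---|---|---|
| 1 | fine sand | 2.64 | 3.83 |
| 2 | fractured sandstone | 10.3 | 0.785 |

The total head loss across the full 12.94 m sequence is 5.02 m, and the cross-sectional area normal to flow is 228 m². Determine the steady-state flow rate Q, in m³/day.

82.9

Flow is perpendicular to layering, so the layers act in series and the equivalent K is the thickness-weighted harmonic mean.
Total thickness L = 2.64 + 10.3 = 12.94 m.
Σ(b_i/K_i) = 2.64/3.83 + 10.3/0.785 = 13.81 d.
K_eq = L / Σ(b_i/K_i) = 12.94 / 13.81 = 0.9370 m/day.
Q = K_eq · A · (Δh/L) = 0.9370 × 228 × (5.02/12.94) = 82.88 m³/day.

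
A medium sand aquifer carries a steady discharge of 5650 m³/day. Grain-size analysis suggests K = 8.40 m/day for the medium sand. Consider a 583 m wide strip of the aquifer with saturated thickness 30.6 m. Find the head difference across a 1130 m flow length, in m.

42.6

Cross-sectional area A = 583 × 30.6 = 17840 m².
From Q = K·A·i, i = Q / (K·A) = 5650 / (8.400 × 17840) = 0.03770.
Head loss Δh = i · L = 0.03770 × 1130 = 42.60 m.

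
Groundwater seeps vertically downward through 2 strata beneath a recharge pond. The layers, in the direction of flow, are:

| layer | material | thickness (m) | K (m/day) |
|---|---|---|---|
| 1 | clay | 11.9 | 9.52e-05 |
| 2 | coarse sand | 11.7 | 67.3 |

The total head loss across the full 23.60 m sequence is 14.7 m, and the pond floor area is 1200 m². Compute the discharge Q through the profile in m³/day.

0.141

Flow is perpendicular to layering, so the layers act in series and the equivalent K is the thickness-weighted harmonic mean.
Total thickness L = 11.9 + 11.7 = 23.60 m.
Σ(b_i/K_i) = 11.9/9.52e-05 + 11.7/67.3 = 1.250e+05 d.
K_eq = L / Σ(b_i/K_i) = 23.60 / 1.250e+05 = 0.0001888 m/day.
Q = K_eq · A · (Δh/L) = 0.0001888 × 1200 × (14.7/23.60) = 0.1411 m³/day.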